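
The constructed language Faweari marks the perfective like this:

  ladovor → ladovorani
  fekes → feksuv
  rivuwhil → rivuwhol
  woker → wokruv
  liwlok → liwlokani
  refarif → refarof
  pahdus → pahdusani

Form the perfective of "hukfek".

pahdus and fekes both end in -s yet inflect differently (pahdusani, feksuv), so the final letter is not what conditions the rule; the last vowel is.
"hukfek" has last vowel 'e'. The stems whose last vowel is 'e' (fekes → feksuv, woker → wokruv) delete the last vowel and add -uv.
So hukfek → hukfkuv.

hukfkuv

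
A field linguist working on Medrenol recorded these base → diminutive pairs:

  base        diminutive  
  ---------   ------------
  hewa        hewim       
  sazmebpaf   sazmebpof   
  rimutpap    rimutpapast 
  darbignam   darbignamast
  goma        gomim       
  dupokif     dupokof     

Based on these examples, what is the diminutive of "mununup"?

goma and sazmebpaf both have last vowel 'a' yet inflect differently (gomim, sazmebpof), so the last vowel is not what conditions the rule; the final letter is.
"mununup" ends in -p. The one such stem in the data (rimutpap → rimutpapast) adds -ast, so the same rule applies.
So mununup → mununupast.

mununupast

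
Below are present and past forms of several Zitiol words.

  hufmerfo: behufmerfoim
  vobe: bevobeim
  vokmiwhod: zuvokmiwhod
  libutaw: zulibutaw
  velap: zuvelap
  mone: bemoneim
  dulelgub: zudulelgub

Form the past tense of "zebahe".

bezebaheim

vokmiwhod and hufmerfo both have last vowel 'o' yet inflect differently (zuvokmiwhod, behufmerfoim), so the last vowel is not what conditions the rule; whether the stem ends in a vowel or a consonant is.
"zebahe" ends in a vowel. The stems ending in a vowel (mone → bemoneim, hufmerfo → behufmerfoim, vobe → bevobeim) add be- … -im around the stem.
The other pattern: stems ending in a consonant add the prefix zu-.
So zebahe → bezebaheim.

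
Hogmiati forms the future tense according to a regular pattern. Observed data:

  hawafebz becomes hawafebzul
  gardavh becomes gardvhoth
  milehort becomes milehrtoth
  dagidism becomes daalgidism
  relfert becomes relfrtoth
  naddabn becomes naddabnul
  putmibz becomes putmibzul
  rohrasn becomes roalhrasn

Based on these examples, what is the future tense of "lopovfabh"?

rohrasn and naddabn both end in -n yet inflect differently (roalhrasn, naddabnul), so the final letter is not what conditions the rule; the second-to-last letter is.
"lopovfabh" has second-to-last letter 'b'. The stems whose second-to-last letter is 'b' (putmibz → putmibzul, naddabn → naddabnul, hawafebz → hawafebzul) add -ul.
The other patterns: stems whose second-to-last letter is 's' insert -al- after the first vowel; stems whose second-to-last letter is 'r' or 'v' delete the last vowel and add -oth.
So lopovfabh → lopovfabhul.

lopovfabhul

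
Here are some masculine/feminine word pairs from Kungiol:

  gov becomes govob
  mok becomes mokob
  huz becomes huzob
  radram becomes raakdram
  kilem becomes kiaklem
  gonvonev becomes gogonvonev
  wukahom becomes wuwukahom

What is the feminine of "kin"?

"kin" has 1 vowel. The stems with 1 vowel (gov → govob, mok → mokob, huz → huzob) add -ob.
The other patterns: stems with 2 vowels insert -ak- after the first vowel; stems with 3 vowels repeat the first consonant+vowel as a prefix.
So kin → kinob.

kinob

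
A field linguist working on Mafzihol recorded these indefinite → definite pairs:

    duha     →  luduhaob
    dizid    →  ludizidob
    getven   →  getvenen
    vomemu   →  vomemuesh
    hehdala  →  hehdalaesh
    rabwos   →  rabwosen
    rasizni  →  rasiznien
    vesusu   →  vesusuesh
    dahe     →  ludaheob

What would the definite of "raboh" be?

duha and hehdala both end in -a yet inflect differently (luduhaob, hehdalaesh), so the final letter is not what conditions the rule; the first letter is.
"raboh" begins with r-. The stems beginning with r- (rasizni → rasiznien, rabwos → rabwosen) add -en.
The other patterns: stems beginning with d- add lu- … -ob around the stem; stems beginning with h- or v- add -esh.
So raboh → rabohen.

rabohen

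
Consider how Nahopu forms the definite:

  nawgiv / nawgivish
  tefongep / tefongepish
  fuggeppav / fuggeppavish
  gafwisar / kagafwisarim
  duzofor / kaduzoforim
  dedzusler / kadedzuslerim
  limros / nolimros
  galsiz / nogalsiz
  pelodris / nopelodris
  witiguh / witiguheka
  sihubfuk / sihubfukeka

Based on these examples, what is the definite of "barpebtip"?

barpebtipish

fuggeppav and gafwisar both have last vowel 'a' yet inflect differently (fuggeppavish, kagafwisarim), so the last vowel is not what conditions the rule; the final letter is.
"barpebtip" ends in -p. The one such stem in the data (tefongep → tefongepish) adds -ish, so the same rule applies.
So barpebtip → barpebtipish.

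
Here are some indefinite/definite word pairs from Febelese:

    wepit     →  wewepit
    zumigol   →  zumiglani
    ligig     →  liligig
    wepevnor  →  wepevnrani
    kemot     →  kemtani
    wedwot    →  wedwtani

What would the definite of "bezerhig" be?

kemot and wepit both end in -t yet inflect differently (kemtani, wewepit), so the final letter is not what conditions the rule; the last vowel is.
"bezerhig" has last vowel 'i'. The stems whose last vowel is 'i' (wepit → wewepit, ligig → liligig) repeat the first consonant+vowel as a prefix.
The other pattern: stems whose last vowel is 'o' delete the last vowel and add -ani.
So bezerhig → bebezerhig.

bebezerhig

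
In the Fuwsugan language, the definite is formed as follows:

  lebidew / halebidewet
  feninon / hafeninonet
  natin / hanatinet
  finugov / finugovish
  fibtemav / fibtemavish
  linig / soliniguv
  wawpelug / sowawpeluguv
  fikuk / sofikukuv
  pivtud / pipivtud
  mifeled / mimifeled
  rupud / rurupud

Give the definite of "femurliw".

"femurliw" ends in -w. The one such stem in the data (lebidew → halebidewet) adds ha- … -et around the stem, so the same rule applies.
The other patterns: stems ending in -v add -ish; stems ending in -g or -k add so- … -uv around the stem; stems ending in -d repeat the first consonant+vowel as a prefix.
So femurliw → hafemurliwet.

hafemurliwet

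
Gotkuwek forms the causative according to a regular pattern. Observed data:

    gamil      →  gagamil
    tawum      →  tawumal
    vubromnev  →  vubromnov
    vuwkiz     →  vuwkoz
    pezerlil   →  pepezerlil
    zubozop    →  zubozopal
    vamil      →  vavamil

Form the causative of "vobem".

vobemal

vamil and vuwkiz both have last vowel 'i' yet inflect differently (vavamil, vuwkoz), so the last vowel is not what conditions the rule; the final letter is.
"vobem" ends in -m. The one such stem in the data (tawum → tawumal) adds -al, so the same rule applies.
The other patterns: stems ending in -l repeat the first consonant+vowel as a prefix; stems ending in -v or -z change the last vowel to 'o'.
So vobem → vobemal.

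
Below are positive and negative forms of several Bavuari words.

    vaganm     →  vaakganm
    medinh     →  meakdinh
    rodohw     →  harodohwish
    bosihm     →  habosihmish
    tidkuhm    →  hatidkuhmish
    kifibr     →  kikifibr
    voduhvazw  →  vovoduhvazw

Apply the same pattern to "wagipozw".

vaganm and bosihm both end in -m yet inflect differently (vaakganm, habosihmish), so the final letter is not what conditions the rule; the second-to-last letter is.
"wagipozw" has second-to-last letter 'z'. The one such stem in the data (voduhvazw → vovoduhvazw) repeats the first consonant+vowel as a prefix (as does kifibr), so the same rule applies.
So wagipozw → wawagipozw.

wawagipozw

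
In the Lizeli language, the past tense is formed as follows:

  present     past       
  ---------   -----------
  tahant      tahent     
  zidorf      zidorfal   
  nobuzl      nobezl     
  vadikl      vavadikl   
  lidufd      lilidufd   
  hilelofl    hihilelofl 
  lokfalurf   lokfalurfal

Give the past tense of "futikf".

fufutikf

"futikf" has second-to-last letter 'k'. The one such stem in the data (vadikl → vavadikl) repeats the first consonant+vowel as a prefix (as do hilelofl, lidufd), so the same rule applies.
The other patterns: stems whose second-to-last letter is 'r' add -al; stems whose second-to-last letter is 'n' or 'z' change the last vowel to 'e'.
So futikf → fufutikf.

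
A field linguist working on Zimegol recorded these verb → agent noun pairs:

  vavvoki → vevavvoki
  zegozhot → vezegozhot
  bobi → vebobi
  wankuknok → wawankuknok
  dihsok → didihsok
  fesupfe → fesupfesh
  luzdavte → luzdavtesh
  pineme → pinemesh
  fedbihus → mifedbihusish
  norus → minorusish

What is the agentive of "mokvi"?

vemokvi

zegozhot and wankuknok both have last vowel 'o' yet inflect differently (vezegozhot, wawankuknok), so the last vowel is not what conditions the rule; the final letter is.
"mokvi" ends in -i. The stems ending in -i (vavvoki → vevavvoki, bobi → vebobi) add the prefix ve-.
The other patterns: stems ending in -k repeat the first consonant+vowel as a prefix; stems ending in -e drop the final letter and add -esh; stems ending in -s add mi- … -ish around the stem.
So mokvi → vemokvi.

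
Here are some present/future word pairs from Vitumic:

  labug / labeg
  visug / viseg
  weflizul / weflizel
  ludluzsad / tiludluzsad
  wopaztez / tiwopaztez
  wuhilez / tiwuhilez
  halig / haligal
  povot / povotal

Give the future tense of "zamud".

zamed

labug and halig both end in -g yet inflect differently (labeg, haligal), so the final letter is not what conditions the rule; the last vowel is.
"zamud" has last vowel 'u'. The stems whose last vowel is 'u' (labug → labeg, visug → viseg, weflizul → weflizel) change the last vowel to 'e'.
The other patterns: stems whose last vowel is 'a' or 'e' add the prefix ti-; stems whose last vowel is 'i' or 'o' add -al.
So zamud → zamed.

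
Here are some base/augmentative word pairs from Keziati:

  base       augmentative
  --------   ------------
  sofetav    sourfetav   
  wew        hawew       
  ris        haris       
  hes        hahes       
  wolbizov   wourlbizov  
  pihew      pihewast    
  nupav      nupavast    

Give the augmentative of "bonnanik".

wew and pihew both end in -w yet inflect differently (hawew, pihewast), so the final letter is not what conditions the rule; the number of vowels is.
"bonnanik" has 3 vowels. The stems with 3 vowels (wolbizov → wourlbizov, sofetav → sourfetav) insert -ur- after the first vowel.
So bonnanik → bournnanik.

bournnanik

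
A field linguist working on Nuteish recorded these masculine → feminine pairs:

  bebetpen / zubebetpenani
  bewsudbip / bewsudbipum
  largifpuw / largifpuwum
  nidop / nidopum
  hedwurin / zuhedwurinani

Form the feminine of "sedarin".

zusedarinani

hedwurin and bewsudbip both have last vowel 'i' yet inflect differently (zuhedwurinani, bewsudbipum), so the last vowel is not what conditions the rule; the final letter is.
"sedarin" ends in -n. The stems ending in -n (bebetpen → zubebetpenani, hedwurin → zuhedwurinani) add zu- … -ani around the stem.
The other pattern: stems ending in -p or -w add -um.
So sedarin → zusedarinani.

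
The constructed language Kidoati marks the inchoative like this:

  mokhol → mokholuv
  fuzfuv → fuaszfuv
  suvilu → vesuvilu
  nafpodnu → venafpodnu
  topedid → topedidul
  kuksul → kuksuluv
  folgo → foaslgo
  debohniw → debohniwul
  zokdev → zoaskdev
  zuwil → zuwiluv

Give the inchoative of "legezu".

fuzfuv and nafpodnu both have last vowel 'u' yet inflect differently (fuaszfuv, venafpodnu), so the last vowel is not what conditions the rule; the final letter is.
"legezu" ends in -u. The stems ending in -u (nafpodnu → venafpodnu, suvilu → vesuvilu) add the prefix ve-.
The other patterns: stems ending in -o or -v insert -as- after the first vowel; stems ending in -l add -uv; stems ending in -d or -w add -ul.
So legezu → velegezu.

velegezu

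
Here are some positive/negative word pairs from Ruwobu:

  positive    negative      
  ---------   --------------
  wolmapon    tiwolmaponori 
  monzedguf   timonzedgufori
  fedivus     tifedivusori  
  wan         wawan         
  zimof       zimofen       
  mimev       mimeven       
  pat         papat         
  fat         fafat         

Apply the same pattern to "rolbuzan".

"rolbuzan" has 3 vowels. The stems with 3 vowels (fedivus → tifedivusori, monzedguf → timonzedgufori, wolmapon → tiwolmaponori) add ti- … -ori around the stem.
The other patterns: stems with 1 vowel repeat the first consonant+vowel as a prefix; stems with 2 vowels add -en.
So rolbuzan → tirolbuzanori.

tirolbuzanori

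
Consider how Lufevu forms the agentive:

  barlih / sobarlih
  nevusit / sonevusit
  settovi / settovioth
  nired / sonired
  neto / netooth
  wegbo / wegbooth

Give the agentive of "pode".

settovi and nevusit both have last vowel 'i' yet inflect differently (settovioth, sonevusit), so the last vowel is not what conditions the rule; whether the stem ends in a vowel or a consonant is.
"pode" ends in a vowel. The stems ending in a vowel (wegbo → wegbooth, settovi → settovioth, neto → netooth) add -oth.
So pode → podeoth.

podeoth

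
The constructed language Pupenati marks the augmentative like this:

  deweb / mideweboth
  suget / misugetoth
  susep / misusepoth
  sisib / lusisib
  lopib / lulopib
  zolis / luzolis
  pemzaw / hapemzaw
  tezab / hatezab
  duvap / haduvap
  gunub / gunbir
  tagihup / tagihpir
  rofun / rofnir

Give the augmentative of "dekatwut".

"dekatwut" has last vowel 'u'. The stems whose last vowel is 'u' (gunub → gunbir, tagihup → tagihpir, rofun → rofnir) delete the last vowel and add -ir.
The other patterns: stems whose last vowel is 'e' add mi- … -oth around the stem; stems whose last vowel is 'i' add the prefix lu-; stems whose last vowel is 'a' add the prefix ha-.
So dekatwut → dekatwtir.

dekatwtir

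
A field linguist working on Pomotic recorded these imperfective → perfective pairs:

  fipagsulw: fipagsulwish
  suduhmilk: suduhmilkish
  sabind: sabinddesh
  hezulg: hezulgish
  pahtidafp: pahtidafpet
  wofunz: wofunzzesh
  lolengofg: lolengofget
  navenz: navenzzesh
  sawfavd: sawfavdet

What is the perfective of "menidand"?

hezulg and lolengofg both end in -g yet inflect differently (hezulgish, lolengofget), so the final letter is not what conditions the rule; the second-to-last letter is.
"menidand" has second-to-last letter 'n'. The stems whose second-to-last letter is 'n' (navenz → navenzzesh, sabind → sabinddesh, wofunz → wofunzzesh) double the final consonant and add -esh.
So menidand → menidanddesh.

menidanddesh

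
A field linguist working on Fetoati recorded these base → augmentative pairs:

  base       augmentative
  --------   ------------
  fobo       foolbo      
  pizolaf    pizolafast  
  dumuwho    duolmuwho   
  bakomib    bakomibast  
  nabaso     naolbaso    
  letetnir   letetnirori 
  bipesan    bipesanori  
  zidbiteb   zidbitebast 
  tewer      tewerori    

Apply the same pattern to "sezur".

"sezur" ends in -r. The stems ending in -r (tewer → tewerori, letetnir → letetnirori) add -ori.
The other patterns: stems ending in -o insert -ol- after the first vowel; stems ending in -b or -f add -ast.
So sezur → sezurori.

sezurori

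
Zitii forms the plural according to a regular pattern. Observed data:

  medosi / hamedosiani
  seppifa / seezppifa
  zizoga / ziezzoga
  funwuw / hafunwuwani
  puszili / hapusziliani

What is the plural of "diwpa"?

"diwpa" ends in -a. The stems ending in -a (zizoga → ziezzoga, seppifa → seezppifa) insert -ez- after the first vowel.
So diwpa → diezwpa.

diezwpa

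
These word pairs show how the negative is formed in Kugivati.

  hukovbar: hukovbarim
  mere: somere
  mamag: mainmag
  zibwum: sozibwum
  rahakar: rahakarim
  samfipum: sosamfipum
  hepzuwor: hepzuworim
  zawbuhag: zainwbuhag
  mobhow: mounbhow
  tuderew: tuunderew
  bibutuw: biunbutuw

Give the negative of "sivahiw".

siunvahiw

mamag and hukovbar both have last vowel 'a' yet inflect differently (mainmag, hukovbarim), so the last vowel is not what conditions the rule; the final letter is.
"sivahiw" ends in -w. The stems ending in -w (mobhow → mounbhow, bibutuw → biunbutuw, tuderew → tuunderew) insert -un- after the first vowel.
So sivahiw → siunvahiw.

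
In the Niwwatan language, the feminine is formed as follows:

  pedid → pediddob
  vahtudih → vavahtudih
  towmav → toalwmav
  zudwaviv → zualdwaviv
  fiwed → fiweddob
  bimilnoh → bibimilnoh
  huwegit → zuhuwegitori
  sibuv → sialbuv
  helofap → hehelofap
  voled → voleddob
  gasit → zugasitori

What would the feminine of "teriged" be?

terigeddob

zudwaviv and pedid both have last vowel 'i' yet inflect differently (zualdwaviv, pediddob), so the last vowel is not what conditions the rule; the final letter is.
"teriged" ends in -d. The stems ending in -d (pedid → pediddob, voled → voleddob, fiwed → fiweddob) double the final consonant and add -ob.
So teriged → terigeddob.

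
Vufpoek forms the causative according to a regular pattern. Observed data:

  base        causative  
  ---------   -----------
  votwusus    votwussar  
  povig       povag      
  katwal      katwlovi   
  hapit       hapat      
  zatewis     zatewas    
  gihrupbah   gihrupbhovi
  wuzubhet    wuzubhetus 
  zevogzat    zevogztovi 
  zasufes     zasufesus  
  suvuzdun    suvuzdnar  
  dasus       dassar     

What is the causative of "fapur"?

"fapur" has last vowel 'u'. The stems whose last vowel is 'u' (dasus → dassar, suvuzdun → suvuzdnar, votwusus → votwussar) delete the last vowel and add -ar.
The other patterns: stems whose last vowel is 'i' change the last vowel to 'a'; stems whose last vowel is 'e' add -us; stems whose last vowel is 'a' delete the last vowel and add -ovi.
So fapur → faprar.

faprar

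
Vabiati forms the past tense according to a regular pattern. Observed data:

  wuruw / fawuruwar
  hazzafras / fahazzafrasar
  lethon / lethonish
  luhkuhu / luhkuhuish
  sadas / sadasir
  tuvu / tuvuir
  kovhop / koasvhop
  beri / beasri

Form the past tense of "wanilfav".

fawanilfavar

hazzafras and sadas both end in -s yet inflect differently (fahazzafrasar, sadasir), so the final letter is not what conditions the rule; the first letter is.
"wanilfav" begins with w-. The one such stem in the data (wuruw → fawuruwar) adds fa- … -ar around the stem, so the same rule applies.
The other patterns: stems beginning with l- add -ish; stems beginning with s- or t- add -ir; stems beginning with b- or k- insert -as- after the first vowel.
So wanilfav → fawanilfavar.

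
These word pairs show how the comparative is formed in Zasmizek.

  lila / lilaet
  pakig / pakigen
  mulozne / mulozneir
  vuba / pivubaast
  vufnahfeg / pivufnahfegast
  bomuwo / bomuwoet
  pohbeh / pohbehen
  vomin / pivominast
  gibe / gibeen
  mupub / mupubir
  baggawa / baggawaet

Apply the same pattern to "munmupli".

munmupliir

baggawa and vuba both end in -a yet inflect differently (baggawaet, pivubaast), so the final letter is not what conditions the rule; the first letter is.
"munmupli" begins with m-. The stems beginning with m- (mupub → mupubir, mulozne → mulozneir) add -ir.
The other patterns: stems beginning with b- or l- add -et; stems beginning with v- add pi- … -ast around the stem; stems beginning with g- or p- add -en.
So munmupli → munmupliir.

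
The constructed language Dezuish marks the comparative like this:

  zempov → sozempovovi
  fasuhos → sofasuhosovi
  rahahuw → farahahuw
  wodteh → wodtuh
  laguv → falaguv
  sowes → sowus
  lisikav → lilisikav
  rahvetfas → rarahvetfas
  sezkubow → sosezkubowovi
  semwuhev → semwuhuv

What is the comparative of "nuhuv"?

zempov and semwuhev both end in -v yet inflect differently (sozempovovi, semwuhuv), so the final letter is not what conditions the rule; the last vowel is.
"nuhuv" has last vowel 'u'. The stems whose last vowel is 'u' (rahahuw → farahahuw, laguv → falaguv) add the prefix fa-.
The other patterns: stems whose last vowel is 'o' add so- … -ovi around the stem; stems whose last vowel is 'e' change the last vowel to 'u'; stems whose last vowel is 'a' repeat the first consonant+vowel as a prefix.
So nuhuv → fanuhuv.

fanuhuv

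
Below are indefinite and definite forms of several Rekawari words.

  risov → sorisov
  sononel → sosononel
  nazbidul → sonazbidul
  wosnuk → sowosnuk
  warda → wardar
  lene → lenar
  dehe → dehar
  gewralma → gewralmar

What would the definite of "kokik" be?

"kokik" ends in a consonant. The stems ending in a consonant (risov → sorisov, sononel → sosononel, nazbidul → sonazbidul) add the prefix so-.
So kokik → sokokik.

sokokik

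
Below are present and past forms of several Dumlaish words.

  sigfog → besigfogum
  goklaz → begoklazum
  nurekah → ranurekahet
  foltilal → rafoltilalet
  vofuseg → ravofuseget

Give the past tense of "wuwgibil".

vofuseg and sigfog both end in -g yet inflect differently (ravofuseget, besigfogum), so the final letter is not what conditions the rule; the number of vowels is.
"wuwgibil" has 3 vowels. The stems with 3 vowels (nurekah → ranurekahet, vofuseg → ravofuseget, foltilal → rafoltilalet) add ra- … -et around the stem.
The other pattern: stems with 2 vowels add be- … -um around the stem.
So wuwgibil → rawuwgibilet.

rawuwgibilet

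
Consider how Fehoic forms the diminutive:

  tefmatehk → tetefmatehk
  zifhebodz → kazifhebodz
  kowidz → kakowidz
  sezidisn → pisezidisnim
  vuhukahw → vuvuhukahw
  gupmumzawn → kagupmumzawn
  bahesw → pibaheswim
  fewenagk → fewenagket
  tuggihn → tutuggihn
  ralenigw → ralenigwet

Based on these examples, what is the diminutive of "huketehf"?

"huketehf" has second-to-last letter 'h'. The stems whose second-to-last letter is 'h' (tuggihn → tutuggihn, tefmatehk → tetefmatehk, vuhukahw → vuvuhukahw) repeat the first consonant+vowel as a prefix.
So huketehf → huhuketehf.

huhuketehf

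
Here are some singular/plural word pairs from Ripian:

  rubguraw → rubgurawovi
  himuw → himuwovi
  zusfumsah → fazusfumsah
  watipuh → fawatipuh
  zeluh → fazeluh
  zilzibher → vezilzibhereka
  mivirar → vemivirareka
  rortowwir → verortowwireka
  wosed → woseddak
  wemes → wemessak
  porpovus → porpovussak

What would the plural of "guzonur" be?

veguzonureka

rubguraw and zusfumsah both have last vowel 'a' yet inflect differently (rubgurawovi, fazusfumsah), so the last vowel is not what conditions the rule; the final letter is.
"guzonur" ends in -r. The stems ending in -r (zilzibher → vezilzibhereka, mivirar → vemivirareka, rortowwir → verortowwireka) add ve- … -eka around the stem.
So guzonur → veguzonureka.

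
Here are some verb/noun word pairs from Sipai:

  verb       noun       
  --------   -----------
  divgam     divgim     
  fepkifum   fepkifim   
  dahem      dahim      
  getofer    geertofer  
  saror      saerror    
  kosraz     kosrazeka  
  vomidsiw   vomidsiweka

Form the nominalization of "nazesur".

dahem and getofer both have last vowel 'e' yet inflect differently (dahim, geertofer), so the last vowel is not what conditions the rule; the final letter is.
"nazesur" ends in -r. The stems ending in -r (getofer → geertofer, saror → saerror) insert -er- after the first vowel.
The other patterns: stems ending in -m change the last vowel to 'i'; stems ending in -w or -z add -eka.
So nazesur → naerzesur.

naerzesur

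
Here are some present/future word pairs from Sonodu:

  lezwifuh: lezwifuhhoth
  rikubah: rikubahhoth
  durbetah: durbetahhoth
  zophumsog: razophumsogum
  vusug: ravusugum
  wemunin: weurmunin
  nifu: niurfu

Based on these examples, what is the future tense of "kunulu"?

kuurnulu

lezwifuh and vusug both have last vowel 'u' yet inflect differently (lezwifuhhoth, ravusugum), so the last vowel is not what conditions the rule; the final letter is.
"kunulu" ends in -u. The one such stem in the data (nifu → niurfu) inserts -ur- after the first vowel (as does wemunin), so the same rule applies.
The other patterns: stems ending in -h double the final consonant and add -oth; stems ending in -g add ra- … -um around the stem.
So kunulu → kuurnulu.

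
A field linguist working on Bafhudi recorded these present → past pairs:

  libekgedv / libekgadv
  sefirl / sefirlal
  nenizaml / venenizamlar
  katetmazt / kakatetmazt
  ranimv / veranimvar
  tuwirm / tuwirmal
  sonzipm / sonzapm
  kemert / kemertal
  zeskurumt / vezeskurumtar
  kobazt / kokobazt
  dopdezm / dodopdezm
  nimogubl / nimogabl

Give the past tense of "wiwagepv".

zeskurumt and kemert both end in -t yet inflect differently (vezeskurumtar, kemertal), so the final letter is not what conditions the rule; the second-to-last letter is.
"wiwagepv" has second-to-last letter 'p'. The one such stem in the data (sonzipm → sonzapm) changes the last vowel to 'a' (as do nimogubl, libekgedv), so the same rule applies.
So wiwagepv → wiwagapv.

wiwagapv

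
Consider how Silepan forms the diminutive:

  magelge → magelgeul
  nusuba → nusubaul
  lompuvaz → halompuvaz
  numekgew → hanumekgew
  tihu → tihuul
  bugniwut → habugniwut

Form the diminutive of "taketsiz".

hataketsiz

"taketsiz" ends in a consonant. The stems ending in a consonant (lompuvaz → halompuvaz, bugniwut → habugniwut, numekgew → hanumekgew) add the prefix ha-.
The other pattern: stems ending in a vowel add -ul.
So taketsiz → hataketsiz.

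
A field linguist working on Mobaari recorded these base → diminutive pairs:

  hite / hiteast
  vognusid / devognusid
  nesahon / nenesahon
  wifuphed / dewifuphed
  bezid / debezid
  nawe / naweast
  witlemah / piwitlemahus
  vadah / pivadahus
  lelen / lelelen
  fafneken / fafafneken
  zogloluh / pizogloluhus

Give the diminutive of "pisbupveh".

"pisbupveh" ends in -h. The stems ending in -h (vadah → pivadahus, witlemah → piwitlemahus, zogloluh → pizogloluhus) add pi- … -us around the stem.
The other patterns: stems ending in -n repeat the first consonant+vowel as a prefix; stems ending in -d add the prefix de-; stems ending in -e add -ast.
So pisbupveh → pipisbupvehus.

pipisbupvehus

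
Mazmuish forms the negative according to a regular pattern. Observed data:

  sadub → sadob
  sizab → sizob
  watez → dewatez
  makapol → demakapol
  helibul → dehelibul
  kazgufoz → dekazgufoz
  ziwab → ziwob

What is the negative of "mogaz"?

demogaz

sadub and helibul both have last vowel 'u' yet inflect differently (sadob, dehelibul), so the last vowel is not what conditions the rule; the final letter is.
"mogaz" ends in -z. The stems ending in -z (kazgufoz → dekazgufoz, watez → dewatez) add the prefix de-.
So mogaz → demogaz.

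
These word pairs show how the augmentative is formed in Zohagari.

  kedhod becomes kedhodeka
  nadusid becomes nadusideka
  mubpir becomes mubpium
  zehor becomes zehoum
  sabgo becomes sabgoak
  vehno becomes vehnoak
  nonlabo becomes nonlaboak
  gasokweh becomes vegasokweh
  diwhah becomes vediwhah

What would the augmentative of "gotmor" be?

nadusid and mubpir both have last vowel 'i' yet inflect differently (nadusideka, mubpium), so the last vowel is not what conditions the rule; the final letter is.
"gotmor" ends in -r. The stems ending in -r (mubpir → mubpium, zehor → zehoum) drop the final letter and add -um.
The other patterns: stems ending in -d add -eka; stems ending in -o add -ak; stems ending in -h add the prefix ve-.
So gotmor → gotmoum.

gotmoum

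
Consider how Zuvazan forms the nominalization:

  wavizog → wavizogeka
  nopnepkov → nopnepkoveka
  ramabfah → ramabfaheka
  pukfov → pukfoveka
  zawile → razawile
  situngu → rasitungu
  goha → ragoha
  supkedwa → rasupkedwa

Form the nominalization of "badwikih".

"badwikih" ends in a consonant. The stems ending in a consonant (wavizog → wavizogeka, nopnepkov → nopnepkoveka, ramabfah → ramabfaheka) add -eka.
So badwikih → badwikiheka.

badwikiheka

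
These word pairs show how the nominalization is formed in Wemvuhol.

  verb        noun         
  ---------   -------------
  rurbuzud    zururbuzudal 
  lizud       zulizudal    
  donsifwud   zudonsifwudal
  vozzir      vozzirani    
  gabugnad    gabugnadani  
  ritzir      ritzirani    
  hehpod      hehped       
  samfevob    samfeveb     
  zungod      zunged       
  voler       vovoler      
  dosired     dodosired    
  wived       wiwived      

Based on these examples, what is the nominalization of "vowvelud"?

"vowvelud" has last vowel 'u'. The stems whose last vowel is 'u' (rurbuzud → zururbuzudal, lizud → zulizudal, donsifwud → zudonsifwudal) add zu- … -al around the stem.
The other patterns: stems whose last vowel is 'a' or 'i' add -ani; stems whose last vowel is 'o' change the last vowel to 'e'; stems whose last vowel is 'e' repeat the first consonant+vowel as a prefix.
So vowvelud → zuvowveludal.

zuvowveludal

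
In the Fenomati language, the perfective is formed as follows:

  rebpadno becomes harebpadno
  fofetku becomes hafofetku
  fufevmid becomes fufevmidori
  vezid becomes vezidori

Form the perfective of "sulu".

"sulu" ends in a vowel. The stems ending in a vowel (rebpadno → harebpadno, fofetku → hafofetku) add the prefix ha-.
The other pattern: stems ending in a consonant add -ori.
So sulu → hasulu.

hasulu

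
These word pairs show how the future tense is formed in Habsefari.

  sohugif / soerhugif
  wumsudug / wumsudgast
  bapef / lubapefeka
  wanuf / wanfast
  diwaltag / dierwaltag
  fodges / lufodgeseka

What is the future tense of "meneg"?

sohugif and bapef both end in -f yet inflect differently (soerhugif, lubapefeka), so the final letter is not what conditions the rule; the last vowel is.
"meneg" has last vowel 'e'. The stems whose last vowel is 'e' (bapef → lubapefeka, fodges → lufodgeseka) add lu- … -eka around the stem.
So meneg → lumenegeka.

lumenegeka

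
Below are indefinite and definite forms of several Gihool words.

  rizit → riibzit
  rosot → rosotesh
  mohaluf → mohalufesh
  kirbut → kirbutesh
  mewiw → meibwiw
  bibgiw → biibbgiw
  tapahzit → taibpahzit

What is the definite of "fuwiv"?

tapahzit and rosot both end in -t yet inflect differently (taibpahzit, rosotesh), so the final letter is not what conditions the rule; the last vowel is.
"fuwiv" has last vowel 'i'. The stems whose last vowel is 'i' (tapahzit → taibpahzit, rizit → riibzit, bibgiw → biibbgiw) insert -ib- after the first vowel.
So fuwiv → fuibwiv.

fuibwiv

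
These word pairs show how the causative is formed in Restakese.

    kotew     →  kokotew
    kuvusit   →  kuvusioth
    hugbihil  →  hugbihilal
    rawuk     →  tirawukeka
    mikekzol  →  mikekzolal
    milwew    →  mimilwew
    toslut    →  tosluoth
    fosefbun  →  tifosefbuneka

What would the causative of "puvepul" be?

puvepulal

kuvusit and hugbihil both have last vowel 'i' yet inflect differently (kuvusioth, hugbihilal), so the last vowel is not what conditions the rule; the final letter is.
"puvepul" ends in -l. The stems ending in -l (mikekzol → mikekzolal, hugbihil → hugbihilal) add -al.
The other patterns: stems ending in -t drop the final letter and add -oth; stems ending in -w repeat the first consonant+vowel as a prefix; stems ending in -k or -n add ti- … -eka around the stem.
So puvepul → puvepulal.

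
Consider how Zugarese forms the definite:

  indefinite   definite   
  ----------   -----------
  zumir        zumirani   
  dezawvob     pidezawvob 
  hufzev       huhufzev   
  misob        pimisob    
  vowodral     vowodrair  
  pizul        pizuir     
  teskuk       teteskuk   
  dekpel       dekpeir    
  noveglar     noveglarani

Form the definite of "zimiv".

"zimiv" ends in -v. The one such stem in the data (hufzev → huhufzev) repeats the first consonant+vowel as a prefix (as does teskuk), so the same rule applies.
So zimiv → zizimiv.

zizimiv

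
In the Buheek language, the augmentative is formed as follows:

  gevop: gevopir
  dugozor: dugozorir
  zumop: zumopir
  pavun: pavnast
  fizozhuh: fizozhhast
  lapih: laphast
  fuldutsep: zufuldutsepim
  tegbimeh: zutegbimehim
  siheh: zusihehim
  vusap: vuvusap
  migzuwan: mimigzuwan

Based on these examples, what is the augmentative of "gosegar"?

gevop and fuldutsep both end in -p yet inflect differently (gevopir, zufuldutsepim), so the final letter is not what conditions the rule; the last vowel is.
"gosegar" has last vowel 'a'. The stems whose last vowel is 'a' (vusap → vuvusap, migzuwan → mimigzuwan) repeat the first consonant+vowel as a prefix.
The other patterns: stems whose last vowel is 'o' add -ir; stems whose last vowel is 'i' or 'u' delete the last vowel and add -ast; stems whose last vowel is 'e' add zu- … -im around the stem.
So gosegar → gogosegar.

gogosegar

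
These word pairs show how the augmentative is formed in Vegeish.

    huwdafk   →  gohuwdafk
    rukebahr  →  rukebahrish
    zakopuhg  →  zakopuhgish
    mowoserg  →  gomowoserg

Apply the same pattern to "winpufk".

"winpufk" has second-to-last letter 'f'. The one such stem in the data (huwdafk → gohuwdafk) adds the prefix go-, so the same rule applies.
The other pattern: stems whose second-to-last letter is 'h' add -ish.
So winpufk → gowinpufk.

gowinpufk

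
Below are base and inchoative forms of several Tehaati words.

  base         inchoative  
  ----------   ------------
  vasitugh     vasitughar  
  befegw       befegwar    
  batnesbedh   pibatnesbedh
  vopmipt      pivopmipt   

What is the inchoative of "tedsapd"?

pitedsapd

vasitugh and batnesbedh both end in -h yet inflect differently (vasitughar, pibatnesbedh), so the final letter is not what conditions the rule; the second-to-last letter is.
"tedsapd" has second-to-last letter 'p'. The one such stem in the data (vopmipt → pivopmipt) adds the prefix pi-, so the same rule applies.
So tedsapd → pitedsapd.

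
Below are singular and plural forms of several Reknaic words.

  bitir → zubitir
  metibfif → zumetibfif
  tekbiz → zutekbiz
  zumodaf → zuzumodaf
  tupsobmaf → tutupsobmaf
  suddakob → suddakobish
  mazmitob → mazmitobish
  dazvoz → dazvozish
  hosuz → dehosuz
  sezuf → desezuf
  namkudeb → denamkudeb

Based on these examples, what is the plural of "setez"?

metibfif and tupsobmaf both end in -f yet inflect differently (zumetibfif, tutupsobmaf), so the final letter is not what conditions the rule; the last vowel is.
"setez" has last vowel 'e'. The one such stem in the data (namkudeb → denamkudeb) adds the prefix de-, so the same rule applies.
The other patterns: stems whose last vowel is 'i' add the prefix zu-; stems whose last vowel is 'a' repeat the first consonant+vowel as a prefix; stems whose last vowel is 'o' add -ish.
So setez → desetez.

desetez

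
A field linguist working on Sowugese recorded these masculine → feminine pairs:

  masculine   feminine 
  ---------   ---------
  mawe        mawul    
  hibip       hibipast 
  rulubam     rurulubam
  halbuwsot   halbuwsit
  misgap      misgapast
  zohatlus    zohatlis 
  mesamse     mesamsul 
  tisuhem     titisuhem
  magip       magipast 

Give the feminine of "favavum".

fafavavum

mawe and tisuhem both have last vowel 'e' yet inflect differently (mawul, titisuhem), so the last vowel is not what conditions the rule; the final letter is.
"favavum" ends in -m. The stems ending in -m (tisuhem → titisuhem, rulubam → rurulubam) repeat the first consonant+vowel as a prefix.
So favavum → fafavavum.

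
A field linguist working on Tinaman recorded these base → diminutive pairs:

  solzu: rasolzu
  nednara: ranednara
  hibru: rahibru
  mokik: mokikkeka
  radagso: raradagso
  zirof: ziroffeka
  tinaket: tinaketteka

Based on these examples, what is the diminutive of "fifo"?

zirof and radagso both have last vowel 'o' yet inflect differently (ziroffeka, raradagso), so the last vowel is not what conditions the rule; whether the stem ends in a vowel or a consonant is.
"fifo" ends in a vowel. The stems ending in a vowel (hibru → rahibru, solzu → rasolzu, radagso → raradagso) add the prefix ra-.
The other pattern: stems ending in a consonant double the final consonant and add -eka.
So fifo → rafifo.

rafifo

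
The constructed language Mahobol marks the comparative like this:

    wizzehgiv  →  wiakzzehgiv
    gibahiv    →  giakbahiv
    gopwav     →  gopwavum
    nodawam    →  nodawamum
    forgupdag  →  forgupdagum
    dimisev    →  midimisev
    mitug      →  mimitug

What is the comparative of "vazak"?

"vazak" has last vowel 'a'. The stems whose last vowel is 'a' (gopwav → gopwavum, nodawam → nodawamum, forgupdag → forgupdagum) add -um.
The other patterns: stems whose last vowel is 'i' insert -ak- after the first vowel; stems whose last vowel is 'e' or 'u' add the prefix mi-.
So vazak → vazakum.

vazakum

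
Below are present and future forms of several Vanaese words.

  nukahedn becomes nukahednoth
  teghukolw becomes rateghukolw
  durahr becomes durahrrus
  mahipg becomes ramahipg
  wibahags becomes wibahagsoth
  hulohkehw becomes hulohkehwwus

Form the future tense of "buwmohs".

"buwmohs" has second-to-last letter 'h'. The stems whose second-to-last letter is 'h' (hulohkehw → hulohkehwwus, durahr → durahrrus) double the final consonant and add -us.
So buwmohs → buwmohssus.

buwmohssus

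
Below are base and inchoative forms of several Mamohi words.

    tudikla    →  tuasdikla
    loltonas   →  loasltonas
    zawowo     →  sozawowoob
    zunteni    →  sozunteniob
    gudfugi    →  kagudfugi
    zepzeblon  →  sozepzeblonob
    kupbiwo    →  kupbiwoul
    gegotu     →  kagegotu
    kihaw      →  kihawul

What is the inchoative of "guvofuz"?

kaguvofuz

zawowo and kupbiwo both end in -o yet inflect differently (sozawowoob, kupbiwoul), so the final letter is not what conditions the rule; the first letter is.
"guvofuz" begins with g-. The stems beginning with g- (gudfugi → kagudfugi, gegotu → kagegotu) add the prefix ka-.
So guvofuz → kaguvofuz.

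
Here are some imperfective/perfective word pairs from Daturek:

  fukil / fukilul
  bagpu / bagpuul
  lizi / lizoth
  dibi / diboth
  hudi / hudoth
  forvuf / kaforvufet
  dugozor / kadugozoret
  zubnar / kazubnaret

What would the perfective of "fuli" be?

"fuli" ends in -i. The stems ending in -i (lizi → lizoth, dibi → diboth, hudi → hudoth) drop the final letter and add -oth.
The other patterns: stems ending in -l or -u add -ul; stems ending in -f or -r add ka- … -et around the stem.
So fuli → fuloth.

fuloth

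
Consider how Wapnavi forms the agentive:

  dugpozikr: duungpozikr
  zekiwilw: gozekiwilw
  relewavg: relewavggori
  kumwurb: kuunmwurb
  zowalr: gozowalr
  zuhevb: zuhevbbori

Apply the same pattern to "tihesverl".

tiunhesverl

zuhevb and kumwurb both end in -b yet inflect differently (zuhevbbori, kuunmwurb), so the final letter is not what conditions the rule; the second-to-last letter is.
"tihesverl" has second-to-last letter 'r'. The one such stem in the data (kumwurb → kuunmwurb) inserts -un- after the first vowel (as does dugpozikr), so the same rule applies.
So tihesverl → tiunhesverl.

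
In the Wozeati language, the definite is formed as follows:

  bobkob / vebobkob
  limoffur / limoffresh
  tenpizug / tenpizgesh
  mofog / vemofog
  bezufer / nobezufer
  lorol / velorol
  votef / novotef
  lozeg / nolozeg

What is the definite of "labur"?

mofog and lozeg both end in -g yet inflect differently (vemofog, nolozeg), so the final letter is not what conditions the rule; the last vowel is.
"labur" has last vowel 'u'. The stems whose last vowel is 'u' (limoffur → limoffresh, tenpizug → tenpizgesh) delete the last vowel and add -esh.
The other patterns: stems whose last vowel is 'o' add the prefix ve-; stems whose last vowel is 'e' add the prefix no-.
So labur → labresh.

labresh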